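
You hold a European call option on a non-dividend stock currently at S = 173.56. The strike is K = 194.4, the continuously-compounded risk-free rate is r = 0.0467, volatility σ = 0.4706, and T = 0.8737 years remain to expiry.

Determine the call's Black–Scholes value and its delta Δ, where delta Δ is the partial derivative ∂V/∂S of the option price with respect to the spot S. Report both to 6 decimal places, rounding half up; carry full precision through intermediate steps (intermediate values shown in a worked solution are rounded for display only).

price = 25.236055
Δ = 0.521895

σ√T = 0.4706·√0.8737 = 0.439879
d₁ = (ln(S/K) + (r+σ²/2)T) / (σ√T) = (ln(173.56/194.4) + (0.0467+0.4706²/2)·0.8737) / 0.439879 = (-0.113395 + 0.137548) / 0.439879 = 0.054910
d₂ = d₁ − σ√T = 0.054910 − 0.439879 = -0.384968
e^{−rT} = e^{−0.0467·0.8737} = 0.960019
N(d₁) = 0.521895,  N(d₂) = 0.350130
Call price V = S·N(d₁) − K·e^{−rT}·N(d₂) = 90.580116 − 65.344061 = 25.236055
Δ = N(d₁) = 0.521895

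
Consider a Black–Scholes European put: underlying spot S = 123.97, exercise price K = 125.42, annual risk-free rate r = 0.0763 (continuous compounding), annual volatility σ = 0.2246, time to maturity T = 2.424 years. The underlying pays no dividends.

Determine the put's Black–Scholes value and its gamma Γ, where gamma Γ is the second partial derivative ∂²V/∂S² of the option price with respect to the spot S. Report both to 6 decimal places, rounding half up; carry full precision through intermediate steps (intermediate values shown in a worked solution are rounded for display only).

σ√T = 0.2246·√2.424 = 0.349684
d₁ = (ln(S/K) + (r+σ²/2)T) / (σ√T) = (ln(123.97/125.42) + (0.0763+0.2246²/2)·2.424) / 0.349684 = (-0.011629 + 0.246091) / 0.349684 = 0.670497
d₂ = d₁ − σ√T = 0.670497 − 0.349684 = 0.320813
e^{−rT} = e^{−0.0763·2.424} = 0.831145
N(−d₁) = 0.251271,  N(−d₂) = 0.374176
Put price V = K·e^{−rT}·N(−d₂) − S·N(−d₁) = 39.004940 − 31.150006 = 7.854934
φ(d₁) = (1/√(2π))·e^{−d₁²/2} = 0.318631
Γ = φ(d₁) / (S·σ·√T) = 0.007350

price = 7.854934
Γ = 0.007350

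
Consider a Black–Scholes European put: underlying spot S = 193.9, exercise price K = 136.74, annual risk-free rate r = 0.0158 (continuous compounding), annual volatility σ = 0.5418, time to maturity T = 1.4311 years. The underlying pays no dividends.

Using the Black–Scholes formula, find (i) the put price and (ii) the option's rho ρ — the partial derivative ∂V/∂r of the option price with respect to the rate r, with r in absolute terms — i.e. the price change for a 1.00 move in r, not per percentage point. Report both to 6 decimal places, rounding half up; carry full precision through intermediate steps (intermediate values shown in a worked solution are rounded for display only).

σ√T = 0.5418·√1.4311 = 0.648148
d₁ = (ln(S/K) + (r+σ²/2)T) / (σ√T) = (ln(193.9/136.74) + (0.0158+0.5418²/2)·1.4311) / 0.648148 = (0.349261 + 0.232659) / 0.648148 = 0.897821
d₂ = d₁ − σ√T = 0.897821 − 0.648148 = 0.249673
e^{−rT} = e^{−0.0158·1.4311} = 0.977642
N(−d₁) = 0.184641,  N(−d₂) = 0.401420
Put price V = K·e^{−rT}·N(−d₂) − S·N(−d₁) = 53.662978 − 35.801813 = 17.861164
ρ = −K·T·e^{−rT}·N(−d₂) = -76.797087

price = 17.861164
ρ = -76.797087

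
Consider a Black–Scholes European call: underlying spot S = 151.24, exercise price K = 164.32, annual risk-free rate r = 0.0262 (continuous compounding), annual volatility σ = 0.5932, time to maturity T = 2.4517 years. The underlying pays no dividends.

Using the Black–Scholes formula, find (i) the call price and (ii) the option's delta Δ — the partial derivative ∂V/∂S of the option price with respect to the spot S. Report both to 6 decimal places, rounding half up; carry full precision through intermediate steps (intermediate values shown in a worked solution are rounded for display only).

σ√T = 0.5932·√2.4517 = 0.928827
d₁ = (ln(S/K) + (r+σ²/2)T) / (σ√T) = (ln(151.24/164.32) + (0.0262+0.5932²/2)·2.4517) / 0.928827 = (-0.082948 + 0.495594) / 0.928827 = 0.444266
d₂ = d₁ − σ√T = 0.444266 − 0.928827 = -0.484561
e^{−rT} = e^{−0.0262·2.4517} = 0.937785
N(d₁) = 0.671575,  N(d₂) = 0.313994
Call price V = S·N(d₁) − K·e^{−rT}·N(d₂) = 101.568999 − 48.385485 = 53.183514
Δ = N(d₁) = 0.671575

price = 53.183514
Δ = 0.671575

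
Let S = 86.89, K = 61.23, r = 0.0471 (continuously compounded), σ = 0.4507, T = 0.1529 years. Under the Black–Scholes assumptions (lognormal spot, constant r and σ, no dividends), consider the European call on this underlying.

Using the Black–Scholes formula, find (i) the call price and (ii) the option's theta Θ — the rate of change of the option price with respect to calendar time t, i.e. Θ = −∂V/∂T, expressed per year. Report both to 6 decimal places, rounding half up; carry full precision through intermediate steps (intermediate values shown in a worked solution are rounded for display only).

price = 26.200224
Θ = -4.921983

σ√T = 0.4507·√0.1529 = 0.176235
d₁ = (ln(S/K) + (r+σ²/2)T) / (σ√T) = (ln(86.89/61.23) + (0.0471+0.4507²/2)·0.1529) / 0.176235 = (0.350006 + 0.022731) / 0.176235 = 2.115002
d₂ = d₁ − σ√T = 2.115002 − 0.176235 = 1.938767
e^{−rT} = e^{−0.0471·0.1529} = 0.992824
N(d₁) = 0.982785,  N(d₂) = 0.973735
Call price V = S·N(d₁) − K·e^{−rT}·N(d₂) = 85.394198 − 59.193974 = 26.200224
φ(d₁) = (1/√(2π))·e^{−d₁²/2} = 0.042615
Θ = −S·φ(d₁)·σ/(2√T) − r·K·e^{−rT}·N(d₂) = −2.133947 − 2.788036 = -4.921983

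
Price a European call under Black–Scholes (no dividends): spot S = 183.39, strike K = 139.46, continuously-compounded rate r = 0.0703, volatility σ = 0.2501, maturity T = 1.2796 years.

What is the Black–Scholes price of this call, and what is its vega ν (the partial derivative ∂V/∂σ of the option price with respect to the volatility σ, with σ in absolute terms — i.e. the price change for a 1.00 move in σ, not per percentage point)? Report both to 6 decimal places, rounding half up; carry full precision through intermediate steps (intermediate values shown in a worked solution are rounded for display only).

price = 57.942706
ν = 29.883096

σ√T = 0.2501·√1.2796 = 0.282912
d₁ = (ln(S/K) + (r+σ²/2)T) / (σ√T) = (ln(183.39/139.46) + (0.0703+0.2501²/2)·1.2796) / 0.282912 = (0.273837 + 0.129975) / 0.282912 = 1.427345
d₂ = d₁ − σ√T = 1.427345 − 0.282912 = 1.144434
e^{−rT} = e^{−0.0703·1.2796} = 0.913972
N(d₁) = 0.923260,  N(d₂) = 0.873778
Call price V = S·N(d₁) − K·e^{−rT}·N(d₂) = 169.316615 − 111.373909 = 57.942706
φ(d₁) = (1/√(2π))·e^{−d₁²/2} = 0.144050
ν = S·φ(d₁)·√T = 29.883096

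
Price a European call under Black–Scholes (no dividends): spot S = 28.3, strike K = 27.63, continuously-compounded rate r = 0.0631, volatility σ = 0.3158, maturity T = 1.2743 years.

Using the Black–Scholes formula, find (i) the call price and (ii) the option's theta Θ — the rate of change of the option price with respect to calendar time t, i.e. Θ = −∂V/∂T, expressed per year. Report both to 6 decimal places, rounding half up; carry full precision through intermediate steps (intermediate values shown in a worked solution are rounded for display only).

σ√T = 0.3158·√1.2743 = 0.356491
d₁ = (ln(S/K) + (r+σ²/2)T) / (σ√T) = (ln(28.3/27.63) + (0.0631+0.3158²/2)·1.2743) / 0.356491 = (0.023960 + 0.143951) / 0.356491 = 0.471010
d₂ = d₁ − σ√T = 0.471010 − 0.356491 = 0.114520
e^{−rT} = e^{−0.0631·1.2743} = 0.922739
N(d₁) = 0.681183,  N(d₂) = 0.545587
Call price V = S·N(d₁) − K·e^{−rT}·N(d₂) = 19.277489 − 13.909904 = 5.367585
φ(d₁) = (1/√(2π))·e^{−d₁²/2} = 0.357056
Θ = −S·φ(d₁)·σ/(2√T) − r·K·e^{−rT}·N(d₂) = −1.413411 − 0.877715 = -2.291126

price = 5.367585
Θ = -2.291126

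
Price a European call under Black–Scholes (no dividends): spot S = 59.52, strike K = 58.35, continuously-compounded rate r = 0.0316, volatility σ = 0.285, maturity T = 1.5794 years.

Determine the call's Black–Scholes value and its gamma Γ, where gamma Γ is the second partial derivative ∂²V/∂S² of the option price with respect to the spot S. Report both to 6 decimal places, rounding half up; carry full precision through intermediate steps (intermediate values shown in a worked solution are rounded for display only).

σ√T = 0.285·√1.5794 = 0.358171
d₁ = (ln(S/K) + (r+σ²/2)T) / (σ√T) = (ln(59.52/58.35) + (0.0316+0.285²/2)·1.5794) / 0.358171 = (0.019853 + 0.114052) / 0.358171 = 0.373859
d₂ = d₁ − σ√T = 0.373859 − 0.358171 = 0.015687
e^{−rT} = e^{−0.0316·1.5794} = 0.951316
N(d₁) = 0.645745,  N(d₂) = 0.506258
Call price V = S·N(d₁) − K·e^{−rT}·N(d₂) = 38.434756 − 28.102021 = 10.332735
φ(d₁) = (1/√(2π))·e^{−d₁²/2} = 0.372014
Γ = φ(d₁) / (S·σ·√T) = 0.017450

price = 10.332735
Γ = 0.017450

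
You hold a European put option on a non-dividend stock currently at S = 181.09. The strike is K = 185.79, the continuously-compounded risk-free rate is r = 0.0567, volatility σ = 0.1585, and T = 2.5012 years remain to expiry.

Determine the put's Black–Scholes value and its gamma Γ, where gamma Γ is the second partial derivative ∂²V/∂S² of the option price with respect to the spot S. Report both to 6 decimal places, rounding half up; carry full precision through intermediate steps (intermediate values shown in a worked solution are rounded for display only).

price = 8.928884
Γ = 0.007389

σ√T = 0.1585·√2.5012 = 0.250671
d₁ = (ln(S/K) + (r+σ²/2)T) / (σ√T) = (ln(181.09/185.79) + (0.0567+0.1585²/2)·2.5012) / 0.250671 = (-0.025623 + 0.173236) / 0.250671 = 0.588873
d₂ = d₁ − σ√T = 0.588873 − 0.250671 = 0.338202
e^{−rT} = e^{−0.0567·2.5012} = 0.867779
N(−d₁) = 0.277973,  N(−d₂) = 0.367606
Put price V = K·e^{−rT}·N(−d₂) − S·N(−d₁) = 59.267083 − 50.338199 = 8.928884
φ(d₁) = (1/√(2π))·e^{−d₁²/2} = 0.335436
Γ = φ(d₁) / (S·σ·√T) = 0.007389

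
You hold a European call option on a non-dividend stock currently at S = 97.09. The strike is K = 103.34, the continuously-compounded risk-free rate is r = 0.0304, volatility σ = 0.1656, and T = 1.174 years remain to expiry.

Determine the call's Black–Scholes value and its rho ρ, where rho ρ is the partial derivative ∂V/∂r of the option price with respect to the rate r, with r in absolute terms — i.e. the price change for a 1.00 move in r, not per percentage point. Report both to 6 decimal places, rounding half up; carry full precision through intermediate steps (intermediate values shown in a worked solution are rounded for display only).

price = 5.798554
ρ = 47.499776

σ√T = 0.1656·√1.174 = 0.179430
d₁ = (ln(S/K) + (r+σ²/2)T) / (σ√T) = (ln(97.09/103.34) + (0.0304+0.1656²/2)·1.174) / 0.179430 = (-0.062386 + 0.051787) / 0.179430 = -0.059071
d₂ = d₁ − σ√T = -0.059071 − 0.179430 = -0.238500
e^{−rT} = e^{−0.0304·1.174} = 0.964940
N(d₁) = 0.476448,  N(d₂) = 0.405747
Call price V = S·N(d₁) − K·e^{−rT}·N(d₂) = 46.258329 − 40.459775 = 5.798554
ρ = K·T·e^{−rT}·N(d₂) = 47.499776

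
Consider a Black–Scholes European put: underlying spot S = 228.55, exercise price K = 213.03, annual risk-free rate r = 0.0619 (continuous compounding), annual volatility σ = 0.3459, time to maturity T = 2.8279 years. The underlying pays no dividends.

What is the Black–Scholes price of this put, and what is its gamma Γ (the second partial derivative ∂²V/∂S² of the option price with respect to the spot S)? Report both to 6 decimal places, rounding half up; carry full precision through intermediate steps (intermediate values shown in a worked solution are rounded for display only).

σ√T = 0.3459·√2.8279 = 0.581678
d₁ = (ln(S/K) + (r+σ²/2)T) / (σ√T) = (ln(228.55/213.03) + (0.0619+0.3459²/2)·2.8279) / 0.581678 = (0.070322 + 0.344222) / 0.581678 = 0.712669
d₂ = d₁ − σ√T = 0.712669 − 0.581678 = 0.130991
e^{−rT} = e^{−0.0619·2.8279} = 0.839418
N(−d₁) = 0.238025,  N(−d₂) = 0.447891
Put price V = K·e^{−rT}·N(−d₂) − S·N(−d₁) = 80.092430 − 54.400708 = 25.691722
φ(d₁) = (1/√(2π))·e^{−d₁²/2} = 0.309472
Γ = φ(d₁) / (S·σ·√T) = 0.002328

price = 25.691722
Γ = 0.002328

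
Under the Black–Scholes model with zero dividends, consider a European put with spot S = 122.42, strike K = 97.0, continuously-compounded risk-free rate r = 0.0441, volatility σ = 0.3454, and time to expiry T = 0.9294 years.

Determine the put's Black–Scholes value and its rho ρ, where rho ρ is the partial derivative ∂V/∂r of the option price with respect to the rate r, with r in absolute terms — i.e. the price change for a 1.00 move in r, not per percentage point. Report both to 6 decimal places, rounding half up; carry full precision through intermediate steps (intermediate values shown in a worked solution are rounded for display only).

σ√T = 0.3454·√0.9294 = 0.332984
d₁ = (ln(S/K) + (r+σ²/2)T) / (σ√T) = (ln(122.42/97.0) + (0.0441+0.3454²/2)·0.9294) / 0.332984 = (0.232747 + 0.096426) / 0.332984 = 0.988553
d₂ = d₁ − σ√T = 0.988553 − 0.332984 = 0.655569
e^{−rT} = e^{−0.0441·0.9294} = 0.959842
N(−d₁) = 0.161441,  N(−d₂) = 0.256051
Put price V = K·e^{−rT}·N(−d₂) − S·N(−d₁) = 23.839528 − 19.763600 = 4.075928
ρ = −K·T·e^{−rT}·N(−d₂) = -22.156457

price = 4.075928
ρ = -22.156457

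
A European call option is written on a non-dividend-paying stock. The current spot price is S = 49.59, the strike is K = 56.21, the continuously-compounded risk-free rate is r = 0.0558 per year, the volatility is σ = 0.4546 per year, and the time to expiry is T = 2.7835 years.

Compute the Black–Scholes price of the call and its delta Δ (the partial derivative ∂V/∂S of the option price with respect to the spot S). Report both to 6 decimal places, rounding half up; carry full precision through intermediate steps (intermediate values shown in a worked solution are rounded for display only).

σ√T = 0.4546·√2.7835 = 0.758447
d₁ = (ln(S/K) + (r+σ²/2)T) / (σ√T) = (ln(49.59/56.21) + (0.0558+0.4546²/2)·2.7835) / 0.758447 = (-0.125305 + 0.442940) / 0.758447 = 0.418796
d₂ = d₁ − σ√T = 0.418796 − 0.758447 = -0.339651
e^{−rT} = e^{−0.0558·2.7835} = 0.856142
N(d₁) = 0.662317,  N(d₂) = 0.367060
Call price V = S·N(d₁) − K·e^{−rT}·N(d₂) = 32.844321 − 17.664288 = 15.180032
Δ = N(d₁) = 0.662317

price = 15.180032
Δ = 0.662317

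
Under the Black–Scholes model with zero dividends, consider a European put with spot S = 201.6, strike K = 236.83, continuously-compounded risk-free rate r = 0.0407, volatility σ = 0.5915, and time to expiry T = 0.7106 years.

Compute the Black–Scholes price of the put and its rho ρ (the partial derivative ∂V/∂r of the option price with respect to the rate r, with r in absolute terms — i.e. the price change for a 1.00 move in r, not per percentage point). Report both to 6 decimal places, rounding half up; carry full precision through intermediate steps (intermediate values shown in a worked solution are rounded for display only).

price = 58.183655
ρ = -113.870762

σ√T = 0.5915·√0.7106 = 0.498617
d₁ = (ln(S/K) + (r+σ²/2)T) / (σ√T) = (ln(201.6/236.83) + (0.0407+0.5915²/2)·0.7106) / 0.498617 = (-0.161057 + 0.153231) / 0.498617 = -0.015695
d₂ = d₁ − σ√T = -0.015695 − 0.498617 = -0.514313
e^{−rT} = e^{−0.0407·0.7106} = 0.971493
N(−d₁) = 0.506261,  N(−d₂) = 0.696483
Put price V = K·e^{−rT}·N(−d₂) − S·N(−d₁) = 160.245936 − 102.062282 = 58.183655
ρ = −K·T·e^{−rT}·N(−d₂) = -113.870762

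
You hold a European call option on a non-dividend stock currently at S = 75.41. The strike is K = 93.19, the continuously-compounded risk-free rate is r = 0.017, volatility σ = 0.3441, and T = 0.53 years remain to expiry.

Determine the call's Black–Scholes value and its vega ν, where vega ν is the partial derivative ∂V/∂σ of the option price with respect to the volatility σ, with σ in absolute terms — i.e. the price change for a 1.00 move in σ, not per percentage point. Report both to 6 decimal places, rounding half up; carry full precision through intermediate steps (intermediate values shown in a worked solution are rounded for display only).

price = 2.461440
ν = 17.335020

σ√T = 0.3441·√0.53 = 0.250509
d₁ = (ln(S/K) + (r+σ²/2)T) / (σ√T) = (ln(75.41/93.19) + (0.017+0.3441²/2)·0.53) / 0.250509 = (-0.211701 + 0.040387) / 0.250509 = -0.683862
d₂ = d₁ − σ√T = -0.683862 − 0.250509 = -0.934370
e^{−rT} = e^{−0.017·0.53} = 0.991030
N(d₁) = 0.247031,  N(d₂) = 0.175056
Call price V = S·N(d₁) − K·e^{−rT}·N(d₂) = 18.628624 − 16.167184 = 2.461440
φ(d₁) = (1/√(2π))·e^{−d₁²/2} = 0.315760
ν = S·φ(d₁)·√T = 17.335020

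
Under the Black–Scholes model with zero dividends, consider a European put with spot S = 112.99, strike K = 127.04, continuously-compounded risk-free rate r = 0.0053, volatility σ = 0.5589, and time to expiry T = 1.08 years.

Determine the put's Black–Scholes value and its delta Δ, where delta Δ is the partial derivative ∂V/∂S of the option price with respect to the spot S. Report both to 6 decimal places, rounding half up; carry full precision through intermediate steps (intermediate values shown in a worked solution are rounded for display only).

price = 34.490449
Δ = -0.460775

σ√T = 0.5589·√1.08 = 0.580826
d₁ = (ln(S/K) + (r+σ²/2)T) / (σ√T) = (ln(112.99/127.04) + (0.0053+0.5589²/2)·1.08) / 0.580826 = (-0.117203 + 0.174403) / 0.580826 = 0.098482
d₂ = d₁ − σ√T = 0.098482 − 0.580826 = -0.482344
e^{−rT} = e^{−0.0053·1.08} = 0.994292
N(−d₁) = 0.460775,  N(−d₂) = 0.685219
Put price V = K·e^{−rT}·N(−d₂) − S·N(−d₁) = 86.553407 − 52.062958 = 34.490449
Δ = −N(−d₁) = -0.460775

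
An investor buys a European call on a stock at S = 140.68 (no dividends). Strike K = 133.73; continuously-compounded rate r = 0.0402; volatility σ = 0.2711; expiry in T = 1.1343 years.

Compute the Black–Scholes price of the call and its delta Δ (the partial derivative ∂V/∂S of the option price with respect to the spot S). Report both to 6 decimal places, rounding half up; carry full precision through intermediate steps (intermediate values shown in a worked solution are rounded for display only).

σ√T = 0.2711·√1.1343 = 0.288731
d₁ = (ln(S/K) + (r+σ²/2)T) / (σ√T) = (ln(140.68/133.73) + (0.0402+0.2711²/2)·1.1343) / 0.288731 = (0.050665 + 0.087282) / 0.288731 = 0.477769
d₂ = d₁ − σ√T = 0.477769 − 0.288731 = 0.189038
e^{−rT} = e^{−0.0402·1.1343} = 0.955425
N(d₁) = 0.683593,  N(d₂) = 0.574968
Call price V = S·N(d₁) − K·e^{−rT}·N(d₂) = 96.167800 − 73.463130 = 22.704671
Δ = N(d₁) = 0.683593

price = 22.704671
Δ = 0.683593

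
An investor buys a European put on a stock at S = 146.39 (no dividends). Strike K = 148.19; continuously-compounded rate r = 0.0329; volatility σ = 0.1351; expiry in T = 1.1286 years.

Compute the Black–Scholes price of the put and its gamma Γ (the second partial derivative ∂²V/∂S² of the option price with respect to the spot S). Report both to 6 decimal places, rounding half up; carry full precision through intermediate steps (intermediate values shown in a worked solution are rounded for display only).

σ√T = 0.1351·√1.1286 = 0.143524
d₁ = (ln(S/K) + (r+σ²/2)T) / (σ√T) = (ln(146.39/148.19) + (0.0329+0.1351²/2)·1.1286) / 0.143524 = (-0.012221 + 0.047431) / 0.143524 = 0.245322
d₂ = d₁ − σ√T = 0.245322 − 0.143524 = 0.101797
e^{−rT} = e^{−0.0329·1.1286} = 0.963550
N(−d₁) = 0.403104,  N(−d₂) = 0.459459
Put price V = K·e^{−rT}·N(−d₂) − S·N(−d₁) = 65.605414 − 59.010352 = 6.595062
φ(d₁) = (1/√(2π))·e^{−d₁²/2} = 0.387116
Γ = φ(d₁) / (S·σ·√T) = 0.018425

price = 6.595062
Γ = 0.018425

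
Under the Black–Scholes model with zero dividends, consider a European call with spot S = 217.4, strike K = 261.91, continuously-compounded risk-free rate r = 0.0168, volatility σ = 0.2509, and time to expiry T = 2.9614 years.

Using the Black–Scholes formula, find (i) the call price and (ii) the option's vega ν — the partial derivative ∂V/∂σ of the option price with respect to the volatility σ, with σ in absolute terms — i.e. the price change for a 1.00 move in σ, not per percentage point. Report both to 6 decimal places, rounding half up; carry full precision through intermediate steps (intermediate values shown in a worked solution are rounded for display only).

price = 25.918913
ν = 148.502693

σ√T = 0.2509·√2.9614 = 0.431767
d₁ = (ln(S/K) + (r+σ²/2)T) / (σ√T) = (ln(217.4/261.91) + (0.0168+0.2509²/2)·2.9614) / 0.431767 = (-0.186262 + 0.142963) / 0.431767 = -0.100284
d₂ = d₁ − σ√T = -0.100284 − 0.431767 = -0.532050
e^{−rT} = e^{−0.0168·2.9614} = 0.951466
N(d₁) = 0.460060,  N(d₂) = 0.297346
Call price V = S·N(d₁) − K·e^{−rT}·N(d₂) = 100.016945 − 74.098032 = 25.918913
φ(d₁) = (1/√(2π))·e^{−d₁²/2} = 0.396941
ν = S·φ(d₁)·√T = 148.502693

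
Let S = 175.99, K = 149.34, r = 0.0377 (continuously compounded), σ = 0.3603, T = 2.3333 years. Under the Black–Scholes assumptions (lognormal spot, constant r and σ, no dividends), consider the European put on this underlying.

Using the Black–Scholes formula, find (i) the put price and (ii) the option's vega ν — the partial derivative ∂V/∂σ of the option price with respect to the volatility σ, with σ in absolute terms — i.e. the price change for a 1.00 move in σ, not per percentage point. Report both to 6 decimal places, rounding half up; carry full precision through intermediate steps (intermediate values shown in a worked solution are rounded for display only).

σ√T = 0.3603·√2.3333 = 0.550363
d₁ = (ln(S/K) + (r+σ²/2)T) / (σ√T) = (ln(175.99/149.34) + (0.0377+0.3603²/2)·2.3333) / 0.550363 = (0.164202 + 0.239415) / 0.550363 = 0.733364
d₂ = d₁ − σ√T = 0.733364 − 0.550363 = 0.183001
e^{−rT} = e^{−0.0377·2.3333} = 0.915793
N(−d₁) = 0.231668,  N(−d₂) = 0.427399
Put price V = K·e^{−rT}·N(−d₂) − S·N(−d₁) = 58.452941 − 40.771269 = 17.681672
φ(d₁) = (1/√(2π))·e^{−d₁²/2} = 0.304876
ν = S·φ(d₁)·√T = 81.958969

price = 17.681672
ν = 81.958969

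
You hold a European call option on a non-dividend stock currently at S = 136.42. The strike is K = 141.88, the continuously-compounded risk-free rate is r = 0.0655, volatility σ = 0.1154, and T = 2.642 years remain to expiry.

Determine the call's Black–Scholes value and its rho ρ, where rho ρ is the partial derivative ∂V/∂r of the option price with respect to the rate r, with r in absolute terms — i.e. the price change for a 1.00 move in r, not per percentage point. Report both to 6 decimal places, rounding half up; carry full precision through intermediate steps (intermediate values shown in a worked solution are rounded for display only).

price = 20.419941
ρ = 230.859008

σ√T = 0.1154·√2.642 = 0.187574
d₁ = (ln(S/K) + (r+σ²/2)T) / (σ√T) = (ln(136.42/141.88) + (0.0655+0.1154²/2)·2.642) / 0.187574 = (-0.039243 + 0.190643) / 0.187574 = 0.807147
d₂ = d₁ − σ√T = 0.807147 − 0.187574 = 0.619573
e^{−rT} = e^{−0.0655·2.642} = 0.841095
N(d₁) = 0.790209,  N(d₂) = 0.732231
Call price V = S·N(d₁) − K·e^{−rT}·N(d₂) = 107.800338 − 87.380397 = 20.419941
ρ = K·T·e^{−rT}·N(d₂) = 230.859008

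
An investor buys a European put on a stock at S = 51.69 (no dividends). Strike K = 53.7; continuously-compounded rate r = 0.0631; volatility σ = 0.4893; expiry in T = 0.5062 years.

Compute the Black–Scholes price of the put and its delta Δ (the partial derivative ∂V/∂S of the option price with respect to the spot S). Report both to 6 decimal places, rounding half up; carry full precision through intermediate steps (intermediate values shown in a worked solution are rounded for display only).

σ√T = 0.4893·√0.5062 = 0.348126
d₁ = (ln(S/K) + (r+σ²/2)T) / (σ√T) = (ln(51.69/53.7) + (0.0631+0.4893²/2)·0.5062) / 0.348126 = (-0.038149 + 0.092537) / 0.348126 = 0.156232
d₂ = d₁ − σ√T = 0.156232 − 0.348126 = -0.191894
e^{−rT} = e^{−0.0631·0.5062} = 0.968564
N(−d₁) = 0.437925,  N(−d₂) = 0.576087
Put price V = K·e^{−rT}·N(−d₂) − S·N(−d₁) = 29.963376 − 22.636349 = 7.327027
Δ = −N(−d₁) = -0.437925

price = 7.327027
Δ = -0.437925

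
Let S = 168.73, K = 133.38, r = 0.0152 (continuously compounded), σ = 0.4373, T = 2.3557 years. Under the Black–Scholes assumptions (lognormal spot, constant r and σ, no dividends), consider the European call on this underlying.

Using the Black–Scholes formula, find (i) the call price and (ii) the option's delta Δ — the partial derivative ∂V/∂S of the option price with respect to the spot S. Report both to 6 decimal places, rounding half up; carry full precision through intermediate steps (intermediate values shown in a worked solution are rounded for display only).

price = 62.106516
Δ = 0.770111

σ√T = 0.4373·√2.3557 = 0.671181
d₁ = (ln(S/K) + (r+σ²/2)T) / (σ√T) = (ln(168.73/133.38) + (0.0152+0.4373²/2)·2.3557) / 0.671181 = (0.235098 + 0.261048) / 0.671181 = 0.739214
d₂ = d₁ − σ√T = 0.739214 − 0.671181 = 0.068033
e^{−rT} = e^{−0.0152·2.3557} = 0.964827
N(d₁) = 0.770111,  N(d₂) = 0.527120
Call price V = S·N(d₁) − K·e^{−rT}·N(d₂) = 129.940896 − 67.834380 = 62.106516
Δ = N(d₁) = 0.770111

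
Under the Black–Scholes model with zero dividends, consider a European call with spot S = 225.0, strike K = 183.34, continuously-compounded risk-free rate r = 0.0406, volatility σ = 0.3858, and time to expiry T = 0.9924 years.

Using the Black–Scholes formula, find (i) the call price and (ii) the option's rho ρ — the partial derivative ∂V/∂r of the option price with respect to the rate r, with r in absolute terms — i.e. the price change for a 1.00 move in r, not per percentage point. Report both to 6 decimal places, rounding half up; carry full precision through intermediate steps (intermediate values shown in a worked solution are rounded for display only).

price = 60.910920
ρ = 117.439172

σ√T = 0.3858·√0.9924 = 0.384331
d₁ = (ln(S/K) + (r+σ²/2)T) / (σ√T) = (ln(225.0/183.34) + (0.0406+0.3858²/2)·0.9924) / 0.384331 = (0.204758 + 0.114147) / 0.384331 = 0.829765
d₂ = d₁ − σ√T = 0.829765 − 0.384331 = 0.445434
e^{−rT} = e^{−0.0406·0.9924} = 0.960509
N(d₁) = 0.796664,  N(d₂) = 0.671997
Call price V = S·N(d₁) − K·e^{−rT}·N(d₂) = 179.249465 − 118.338545 = 60.910920
ρ = K·T·e^{−rT}·N(d₂) = 117.439172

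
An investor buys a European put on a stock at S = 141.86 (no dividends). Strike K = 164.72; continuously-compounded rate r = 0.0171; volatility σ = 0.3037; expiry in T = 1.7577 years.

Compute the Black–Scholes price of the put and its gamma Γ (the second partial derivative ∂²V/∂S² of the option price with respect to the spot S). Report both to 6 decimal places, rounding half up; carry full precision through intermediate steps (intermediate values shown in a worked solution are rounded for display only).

σ√T = 0.3037·√1.7577 = 0.402640
d₁ = (ln(S/K) + (r+σ²/2)T) / (σ√T) = (ln(141.86/164.72) + (0.0171+0.3037²/2)·1.7577) / 0.402640 = (-0.149406 + 0.111116) / 0.402640 = -0.095098
d₂ = d₁ − σ√T = -0.095098 − 0.402640 = -0.497738
e^{−rT} = e^{−0.0171·1.7577} = 0.970391
N(−d₁) = 0.537881,  N(−d₂) = 0.690666
Put price V = K·e^{−rT}·N(−d₂) − S·N(−d₁) = 110.397877 − 76.303853 = 34.094024
φ(d₁) = (1/√(2π))·e^{−d₁²/2} = 0.397142
Γ = φ(d₁) / (S·σ·√T) = 0.006953

price = 34.094024
Γ = 0.006953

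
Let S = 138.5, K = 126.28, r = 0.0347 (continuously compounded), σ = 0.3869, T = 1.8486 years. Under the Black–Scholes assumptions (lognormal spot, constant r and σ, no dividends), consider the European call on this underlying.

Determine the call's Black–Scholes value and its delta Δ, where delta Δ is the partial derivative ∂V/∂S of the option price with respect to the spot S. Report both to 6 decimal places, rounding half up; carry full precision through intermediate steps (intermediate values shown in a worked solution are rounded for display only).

price = 37.826926
Δ = 0.712449

σ√T = 0.3869·√1.8486 = 0.526042
d₁ = (ln(S/K) + (r+σ²/2)T) / (σ√T) = (ln(138.5/126.28) + (0.0347+0.3869²/2)·1.8486) / 0.526042 = (0.092369 + 0.202506) / 0.526042 = 0.560554
d₂ = d₁ − σ√T = 0.560554 − 0.526042 = 0.034513
e^{−rT} = e^{−0.0347·1.8486} = 0.937868
N(d₁) = 0.712449,  N(d₂) = 0.513766
Call price V = S·N(d₁) − K·e^{−rT}·N(d₂) = 98.674234 − 60.847308 = 37.826926
Δ = N(d₁) = 0.712449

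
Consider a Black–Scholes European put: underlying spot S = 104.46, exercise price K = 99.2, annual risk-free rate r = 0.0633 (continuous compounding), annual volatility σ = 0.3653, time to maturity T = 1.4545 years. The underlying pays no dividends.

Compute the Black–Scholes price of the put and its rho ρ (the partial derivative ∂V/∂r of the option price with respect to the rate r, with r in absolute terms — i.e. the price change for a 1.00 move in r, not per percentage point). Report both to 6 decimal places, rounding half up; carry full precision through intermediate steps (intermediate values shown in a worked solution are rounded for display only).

price = 10.880595
ρ = -60.244375

σ√T = 0.3653·√1.4545 = 0.440561
d₁ = (ln(S/K) + (r+σ²/2)T) / (σ√T) = (ln(104.46/99.2) + (0.0633+0.3653²/2)·1.4545) / 0.440561 = (0.051666 + 0.189117) / 0.440561 = 0.546537
d₂ = d₁ − σ√T = 0.546537 − 0.440561 = 0.105976
e^{−rT} = e^{−0.0633·1.4545} = 0.912041
N(−d₁) = 0.292348,  N(−d₂) = 0.457801
Put price V = K·e^{−rT}·N(−d₂) − S·N(−d₁) = 41.419302 − 30.538708 = 10.880595
ρ = −K·T·e^{−rT}·N(−d₂) = -60.244375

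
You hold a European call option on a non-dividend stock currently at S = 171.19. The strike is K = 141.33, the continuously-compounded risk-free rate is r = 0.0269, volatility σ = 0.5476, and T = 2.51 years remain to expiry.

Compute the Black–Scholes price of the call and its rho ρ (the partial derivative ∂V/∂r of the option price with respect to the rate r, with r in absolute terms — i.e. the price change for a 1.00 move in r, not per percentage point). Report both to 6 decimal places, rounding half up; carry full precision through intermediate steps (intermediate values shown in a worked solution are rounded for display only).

price = 72.530667
ρ = 147.982668

σ√T = 0.5476·√2.51 = 0.867562
d₁ = (ln(S/K) + (r+σ²/2)T) / (σ√T) = (ln(171.19/141.33) + (0.0269+0.5476²/2)·2.51) / 0.867562 = (0.191676 + 0.443851) / 0.867562 = 0.732544
d₂ = d₁ − σ√T = 0.732544 − 0.867562 = -0.135018
e^{−rT} = e^{−0.0269·2.51} = 0.934710
N(d₁) = 0.768082,  N(d₂) = 0.446299
Call price V = S·N(d₁) − K·e^{−rT}·N(d₂) = 131.487906 − 58.957238 = 72.530667
ρ = K·T·e^{−rT}·N(d₂) = 147.982668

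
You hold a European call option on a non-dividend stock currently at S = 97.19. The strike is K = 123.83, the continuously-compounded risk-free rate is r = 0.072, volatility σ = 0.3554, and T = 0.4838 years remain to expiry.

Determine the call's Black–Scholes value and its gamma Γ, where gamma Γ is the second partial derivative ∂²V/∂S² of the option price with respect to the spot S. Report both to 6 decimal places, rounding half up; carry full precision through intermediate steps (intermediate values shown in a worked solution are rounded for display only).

price = 2.975443
Γ = 0.012856

σ√T = 0.3554·√0.4838 = 0.247201
d₁ = (ln(S/K) + (r+σ²/2)T) / (σ√T) = (ln(97.19/123.83) + (0.072+0.3554²/2)·0.4838) / 0.247201 = (-0.242242 + 0.065388) / 0.247201 = -0.715426
d₂ = d₁ − σ√T = -0.715426 − 0.247201 = -0.962627
e^{−rT} = e^{−0.072·0.4838} = 0.965766
N(d₁) = 0.237173,  N(d₂) = 0.167867
Call price V = S·N(d₁) − K·e^{−rT}·N(d₂) = 23.050840 − 20.075398 = 2.975443
φ(d₁) = (1/√(2π))·e^{−d₁²/2} = 0.308864
Γ = φ(d₁) / (S·σ·√T) = 0.012856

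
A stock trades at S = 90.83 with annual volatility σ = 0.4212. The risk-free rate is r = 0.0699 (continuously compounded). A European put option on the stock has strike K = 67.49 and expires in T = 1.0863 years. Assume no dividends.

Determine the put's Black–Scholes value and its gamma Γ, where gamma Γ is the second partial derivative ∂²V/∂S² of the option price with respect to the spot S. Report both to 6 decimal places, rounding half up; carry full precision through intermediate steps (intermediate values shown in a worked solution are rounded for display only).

σ√T = 0.4212·√1.0863 = 0.438999
d₁ = (ln(S/K) + (r+σ²/2)T) / (σ√T) = (ln(90.83/67.49) + (0.0699+0.4212²/2)·1.0863) / 0.438999 = (0.297010 + 0.172292) / 0.438999 = 1.069029
d₂ = d₁ − σ√T = 1.069029 − 0.438999 = 0.630031
e^{−rT} = e^{−0.0699·1.0863} = 0.926879
N(−d₁) = 0.142528,  N(−d₂) = 0.264337
Put price V = K·e^{−rT}·N(−d₂) − S·N(−d₁) = 16.535634 − 12.945839 = 3.589794
φ(d₁) = (1/√(2π))·e^{−d₁²/2} = 0.225294
Γ = φ(d₁) / (S·σ·√T) = 0.005650

price = 3.589794
Γ = 0.005650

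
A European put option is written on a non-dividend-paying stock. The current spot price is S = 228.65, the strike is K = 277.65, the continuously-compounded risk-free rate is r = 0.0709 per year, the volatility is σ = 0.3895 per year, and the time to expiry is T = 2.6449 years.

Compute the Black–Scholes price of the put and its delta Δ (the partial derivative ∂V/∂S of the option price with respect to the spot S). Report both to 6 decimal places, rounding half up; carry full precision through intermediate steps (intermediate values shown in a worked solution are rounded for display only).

price = 57.785174
Δ = -0.379713

σ√T = 0.3895·√2.6449 = 0.633450
d₁ = (ln(S/K) + (r+σ²/2)T) / (σ√T) = (ln(228.65/277.65) + (0.0709+0.3895²/2)·2.6449) / 0.633450 = (-0.194169 + 0.388153) / 0.633450 = 0.306234
d₂ = d₁ − σ√T = 0.306234 − 0.633450 = -0.327216
e^{−rT} = e^{−0.0709·2.6449} = 0.829010
N(−d₁) = 0.379713,  N(−d₂) = 0.628248
Put price V = K·e^{−rT}·N(−d₂) − S·N(−d₁) = 144.606615 − 86.821442 = 57.785174
Δ = −N(−d₁) = -0.379713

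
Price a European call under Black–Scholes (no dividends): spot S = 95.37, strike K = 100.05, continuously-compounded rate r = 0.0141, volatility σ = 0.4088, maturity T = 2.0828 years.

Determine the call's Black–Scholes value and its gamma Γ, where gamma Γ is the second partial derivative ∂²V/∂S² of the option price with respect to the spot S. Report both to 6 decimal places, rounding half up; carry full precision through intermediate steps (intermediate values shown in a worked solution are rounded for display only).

σ√T = 0.4088·√2.0828 = 0.589976
d₁ = (ln(S/K) + (r+σ²/2)T) / (σ√T) = (ln(95.37/100.05) + (0.0141+0.4088²/2)·2.0828) / 0.589976 = (-0.047906 + 0.203404) / 0.589976 = 0.263566
d₂ = d₁ − σ√T = 0.263566 − 0.589976 = -0.326411
e^{−rT} = e^{−0.0141·2.0828} = 0.971060
N(d₁) = 0.603943,  N(d₂) = 0.372057
Call price V = S·N(d₁) − K·e^{−rT}·N(d₂) = 57.598018 − 36.146998 = 21.451020
φ(d₁) = (1/√(2π))·e^{−d₁²/2} = 0.385324
Γ = φ(d₁) / (S·σ·√T) = 0.006848

price = 21.451020
Γ = 0.006848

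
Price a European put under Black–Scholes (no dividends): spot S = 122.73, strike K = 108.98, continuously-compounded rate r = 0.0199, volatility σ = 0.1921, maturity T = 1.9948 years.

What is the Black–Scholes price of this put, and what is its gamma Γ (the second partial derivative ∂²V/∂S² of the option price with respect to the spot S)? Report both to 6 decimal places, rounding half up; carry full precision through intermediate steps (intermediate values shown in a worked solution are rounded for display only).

price = 5.296609
Γ = 0.009246

σ√T = 0.1921·√1.9948 = 0.271317
d₁ = (ln(S/K) + (r+σ²/2)T) / (σ√T) = (ln(122.73/108.98) + (0.0199+0.1921²/2)·1.9948) / 0.271317 = (0.118822 + 0.076503) / 0.271317 = 0.719916
d₂ = d₁ − σ√T = 0.719916 − 0.271317 = 0.448599
e^{−rT} = e^{−0.0199·1.9948} = 0.961081
N(−d₁) = 0.235788,  N(−d₂) = 0.326861
Put price V = K·e^{−rT}·N(−d₂) − S·N(−d₁) = 34.234920 − 28.938311 = 5.296609
φ(d₁) = (1/√(2π))·e^{−d₁²/2} = 0.307870
Γ = φ(d₁) / (S·σ·√T) = 0.009246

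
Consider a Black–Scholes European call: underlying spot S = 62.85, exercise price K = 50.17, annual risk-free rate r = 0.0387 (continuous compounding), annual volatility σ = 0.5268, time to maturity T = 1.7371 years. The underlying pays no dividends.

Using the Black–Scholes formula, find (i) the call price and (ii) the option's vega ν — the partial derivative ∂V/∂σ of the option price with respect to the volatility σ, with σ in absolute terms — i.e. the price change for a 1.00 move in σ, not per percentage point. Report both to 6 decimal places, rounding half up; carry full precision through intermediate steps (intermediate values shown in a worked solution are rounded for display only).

price = 24.113147
ν = 24.596603

σ√T = 0.5268·√1.7371 = 0.694318
d₁ = (ln(S/K) + (r+σ²/2)T) / (σ√T) = (ln(62.85/50.17) + (0.0387+0.5268²/2)·1.7371) / 0.694318 = (0.225334 + 0.308264) / 0.694318 = 0.768521
d₂ = d₁ − σ√T = 0.768521 − 0.694318 = 0.074204
e^{−rT} = e^{−0.0387·1.7371} = 0.934984
N(d₁) = 0.778911,  N(d₂) = 0.529576
Call price V = S·N(d₁) − K·e^{−rT}·N(d₂) = 48.954573 − 24.841426 = 24.113147
φ(d₁) = (1/√(2π))·e^{−d₁²/2} = 0.296932
ν = S·φ(d₁)·√T = 24.596603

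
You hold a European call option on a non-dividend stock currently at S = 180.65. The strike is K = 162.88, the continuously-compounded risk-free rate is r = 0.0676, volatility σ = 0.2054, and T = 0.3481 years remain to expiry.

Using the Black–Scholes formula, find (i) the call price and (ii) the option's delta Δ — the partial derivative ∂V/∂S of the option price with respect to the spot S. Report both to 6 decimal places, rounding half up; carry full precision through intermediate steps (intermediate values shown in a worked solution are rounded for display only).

σ√T = 0.2054·√0.3481 = 0.121186
d₁ = (ln(S/K) + (r+σ²/2)T) / (σ√T) = (ln(180.65/162.88) + (0.0676+0.2054²/2)·0.3481) / 0.121186 = (0.103548 + 0.030875) / 0.121186 = 1.109223
d₂ = d₁ − σ√T = 1.109223 − 0.121186 = 0.988037
e^{−rT} = e^{−0.0676·0.3481} = 0.976743
N(d₁) = 0.866333,  N(d₂) = 0.838433
Call price V = S·N(d₁) − K·e^{−rT}·N(d₂) = 156.503060 − 133.387880 = 23.115180
Δ = N(d₁) = 0.866333

price = 23.115180
Δ = 0.866333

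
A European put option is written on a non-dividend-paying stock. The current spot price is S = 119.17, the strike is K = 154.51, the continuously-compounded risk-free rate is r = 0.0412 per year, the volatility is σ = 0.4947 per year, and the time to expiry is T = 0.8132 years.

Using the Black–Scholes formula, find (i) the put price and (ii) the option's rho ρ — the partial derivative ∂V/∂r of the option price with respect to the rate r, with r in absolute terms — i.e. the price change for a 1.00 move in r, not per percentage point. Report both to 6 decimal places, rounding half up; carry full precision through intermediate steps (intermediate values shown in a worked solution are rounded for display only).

σ√T = 0.4947·√0.8132 = 0.446109
d₁ = (ln(S/K) + (r+σ²/2)T) / (σ√T) = (ln(119.17/154.51) + (0.0412+0.4947²/2)·0.8132) / 0.446109 = (-0.259708 + 0.133010) / 0.446109 = -0.284006
d₂ = d₁ − σ√T = -0.284006 − 0.446109 = -0.730115
e^{−rT} = e^{−0.0412·0.8132} = 0.967051
N(−d₁) = 0.611797,  N(−d₂) = 0.767340
Put price V = K·e^{−rT}·N(−d₂) − S·N(−d₁) = 114.655224 − 72.907859 = 41.747366
ρ = −K·T·e^{−rT}·N(−d₂) = -93.237628

price = 41.747366
ρ = -93.237628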